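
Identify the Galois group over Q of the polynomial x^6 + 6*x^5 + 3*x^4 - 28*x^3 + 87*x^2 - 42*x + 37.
C_6 (also written C6)

The polynomial f is an irreducible sextic over Q, so G = Gal(f/Q) is one of the 16 transitive subgroups 6T1, ..., 6T16 of S_6. The discriminant of f is -7629540176166912, which is not a perfect square, so G is not contained in A_6. The transitive groups of degree 6 not contained in A_6 are: C_6 (6T1, order 6), S_3 (6T2, order 6), D_6 (6T3, order 12), C_3 x S_3 (6T5, order 18), A_4 x C_2 (6T6, order 24), S_4 (6T8, order 24), S_3 x S_3 (6T9, order 36), S_4 x C_2 (6T11, order 48), (S_3 x S_3) : C_2 (6T13, order 72), PGL(2,5) (6T14, order 120), S_6 (6T16, order 720). By Dedekind's theorem, for a prime p not dividing disc(f) the degrees of the irreducible factors of f mod p form the cycle type of an element of G. Factoring f modulo the 37 such primes p <= 173 (skipping 2, 3, 19, which divide the discriminant), each new pattern first appears at: mod 5: f = (x^6 + x^5 + 3x^4 + 2x^3 + 2x^2 + 3x + 2), pattern 6; mod 7: f = (x^3 + 3x^2 + 2x + 5)(x^3 + 3x^2 + 6x + 6), pattern 3+3; mod 17: f = (x^2 + 4x + 10)(x^2 + 5x + 7)(x^2 + 14x + 10), pattern 2+2+2; mod 37: f = (x)(x + 4)(x + 6)(x + 11)(x + 25)(x + 34), pattern 1+1+1+1+1+1. No other pattern occurs in this range, so the set of observed cycle types is {6, 3+3, 2+2+2, 1+1+1+1+1+1}. The candidates containing elements of all these cycle types are C_6 (6T1) of order 6, D_6 (6T3) of order 12, C_3 x S_3 (6T5) of order 18, A_4 x C_2 (6T6) of order 24, S_3 x S_3 (6T9) of order 36, S_4 x C_2 (6T11) of order 48, (S_3 x S_3) : C_2 (6T13) of order 72, PGL(2,5) (6T14) of order 120, S_6 (6T16) of order 720; the others are excluded. The observed types are precisely the cycle types that occur in C_6 (6T1). Each of the other remaining candidates has further cycle types, and by the Chebotarev density theorem the matching factorization patterns would occur for a proportion of primes equal to their share of the group: D_6 (6T3) additionally contains elements of type 2+2+1+1 (3 of its 12 elements, about 25% of primes); C_3 x S_3 (6T5) additionally contains elements of type 3+1+1+1 (4 of its 18 elements, about 22% of primes); A_4 x C_2 (6T6) additionally contains elements of type 2+2+1+1, 2+1+1+1+1 (6 of its 24 elements, about 25% of primes); S_3 x S_3 (6T9) additionally contains elements of type 3+1+1+1, 2+2+1+1 (13 of its 36 elements, about 36% of primes); S_4 x C_2 (6T11) additionally contains elements of type 4+2, 4+1+1, 2+2+1+1, 2+1+1+1+1 (24 of its 48 elements, about 50% of primes); (S_3 x S_3) : C_2 (6T13) additionally contains elements of type 4+2, 3+2+1, 3+1+1+1, 2+2+1+1, 2+1+1+1+1 (49 of its 72 elements, about 68% of primes); PGL(2,5) (6T14) additionally contains elements of type 5+1, 4+1+1, 2+2+1+1 (69 of its 120 elements, about 58% of primes); S_6 (6T16) additionally contains elements of type 5+1, 4+2, 4+1+1, 3+2+1, 3+1+1+1, 2+2+1+1, 2+1+1+1+1 (544 of its 720 elements, about 76% of primes). None of the 37 primes tested shows any such pattern (for each of these groups the chance of that is below 10^-4), which rules them out. Hence G = C_6 (6T1), of order 6.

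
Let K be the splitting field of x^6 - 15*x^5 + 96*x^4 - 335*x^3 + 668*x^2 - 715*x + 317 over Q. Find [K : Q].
24

The degree of the splitting field over Q equals the order of the Galois group, so first determine the group. The polynomial f is an irreducible sextic over Q, so G = Gal(f/Q) is one of the 16 transitive subgroups 6T1, ..., 6T16 of S_6. The discriminant of f is 810448, which is not a perfect square, so G is not contained in A_6. The transitive groups of degree 6 not contained in A_6 are: C_6 (6T1, order 6), S_3 (6T2, order 6), D_6 (6T3, order 12), C_3 x S_3 (6T5, order 18), A_4 x C_2 (6T6, order 24), S_4 (6T8, order 24), S_3 x S_3 (6T9, order 36), S_4 x C_2 (6T11, order 48), (S_3 x S_3) : C_2 (6T13, order 72), PGL(2,5) (6T14, order 120), S_6 (6T16, order 720). By Dedekind's theorem, for a prime p not dividing disc(f) the degrees of the irreducible factors of f mod p form the cycle type of an element of G. Factoring f modulo the 22 such primes p <= 89 (skipping 2, 37, which divide the discriminant), each new pattern first appears at: mod 3: f = (x^3 + x^2 + 2)(x^3 + 2x^2 + x + 1), pattern 3+3; mod 5: f = (x^2 + 3)(x^2 + x + 2)(x^2 + 4x + 2), pattern 2+2+2; mod 17: f = (x + 13)(x + 16)(x^4 + 7x^3 + 8x^2 + 7), pattern 4+1+1; mod 67: f = (x + 2)(x + 60)(x^2 + 62x + 46)(x^2 + 62x + 56), pattern 2+2+1+1. No other pattern occurs in this range, so the set of observed cycle types is {3+3, 2+2+2, 4+1+1, 2+2+1+1}. The candidates containing elements of all these cycle types are S_4 (6T8) of order 24, S_4 x C_2 (6T11) of order 48, PGL(2,5) (6T14) of order 120, S_6 (6T16) of order 720; the others are excluded. The observed types are precisely the cycle types that occur in S_4 (6T8) (apart from the identity). Each of the other remaining candidates has further cycle types, and by the Chebotarev density theorem the matching factorization patterns would occur for a proportion of primes equal to their share of the group: S_4 x C_2 (6T11) additionally contains elements of type 6, 4+2, 2+1+1+1+1 (17 of its 48 elements, about 35% of primes); PGL(2,5) (6T14) additionally contains elements of type 6, 5+1 (44 of its 120 elements, about 37% of primes); S_6 (6T16) additionally contains elements of type 6, 5+1, 4+2, 3+2+1, 3+1+1+1, 2+1+1+1+1 (529 of its 720 elements, about 73% of primes). None of the 22 primes tested shows any such pattern (for each of these groups the chance of that is below 10^-4), which rules them out. Hence G = S_4 (6T8), of order 24. The Galois group S_4 (6T8) has order 24, so the splitting field has degree 24 over Q.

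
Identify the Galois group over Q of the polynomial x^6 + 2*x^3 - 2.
The polynomial f is an irreducible sextic over Q, so G = Gal(f/Q) is one of the 16 transitive subgroups 6T1, ..., 6T16 of S_6. The discriminant of f is 5038848, which is not a perfect square, so G is not contained in A_6. The transitive groups of degree 6 not contained in A_6 are: C_6 (6T1, order 6), S_3 (6T2, order 6), D_6 (6T3, order 12), C_3 x S_3 (6T5, order 18), A_4 x C_2 (6T6, order 24), S_4 (6T8, order 24), S_3 x S_3 (6T9, order 36), S_4 x C_2 (6T11, order 48), (S_3 x S_3) : C_2 (6T13, order 72), PGL(2,5) (6T14, order 120), S_6 (6T16, order 720). By Dedekind's theorem, for a prime p not dividing disc(f) the degrees of the irreducible factors of f mod p form the cycle type of an element of G. Factoring f modulo the 23 such primes p <= 97 (skipping 2, 3, which divide the discriminant), each new pattern first appears at: mod 5: f = (x^6 + 2x^3 + 3), pattern 6; mod 11: f = (x + 6)(x + 8)(x^2 + 3x + 9)(x^2 + 5x + 3), pattern 2+2+1+1; mod 13: f = (x + 7)(x + 8)(x + 11)(x^3 + 10), pattern 3+1+1+1; mod 31: f = (x^2 + 17x + 27)(x^2 + 22x + 11)(x^2 + 23x + 24), pattern 2+2+2; mod 97: f = (x^3 + 11)(x^3 + 88), pattern 3+3. No other pattern occurs in this range, so the set of observed cycle types is {6, 2+2+1+1, 3+1+1+1, 2+2+2, 3+3}. The candidates containing elements of all these cycle types are S_3 x S_3 (6T9) of order 36, (S_3 x S_3) : C_2 (6T13) of order 72, S_6 (6T16) of order 720; the others are excluded. The observed types are precisely the cycle types that occur in S_3 x S_3 (6T9) (apart from the identity). Each of the other remaining candidates has further cycle types, and by the Chebotarev density theorem the matching factorization patterns would occur for a proportion of primes equal to their share of the group: (S_3 x S_3) : C_2 (6T13) additionally contains elements of type 4+2, 3+2+1, 2+1+1+1+1 (36 of its 72 elements, about 50% of primes); S_6 (6T16) additionally contains elements of type 5+1, 4+2, 4+1+1, 3+2+1, 2+1+1+1+1 (459 of its 720 elements, about 64% of primes). None of the 23 primes tested shows any such pattern (for each of these groups the chance of that is below 10^-4), which rules them out. Hence G = S_3 x S_3 (6T9), of order 36.

S_3 x S_3 (also written G36-)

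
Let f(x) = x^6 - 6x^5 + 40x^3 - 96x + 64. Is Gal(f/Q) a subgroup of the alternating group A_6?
No

The polynomial is irreducible of degree 6 over Q. Its discriminant is -37572373905408, which is not a perfect square. A Galois group lies in the alternating group exactly when the discriminant is a square in Q, so the Galois group (S_3) is not contained in A_6.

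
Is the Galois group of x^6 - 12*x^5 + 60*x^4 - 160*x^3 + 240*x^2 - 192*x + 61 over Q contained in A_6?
The polynomial is irreducible of degree 6 over Q. Its discriminant is 11337408, which is not a perfect square. A Galois group lies in the alternating group exactly when the discriminant is a square in Q, so the Galois group (D_6) is not contained in A_6.

No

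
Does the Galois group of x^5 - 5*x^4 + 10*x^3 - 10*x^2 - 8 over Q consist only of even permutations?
The polynomial is irreducible of degree 5 over Q. Its discriminant is 64000000 = 8000^2, a perfect square. A Galois group lies in the alternating group exactly when the discriminant is a square in Q, so the Galois group (D_5) is contained in A_5.

Yes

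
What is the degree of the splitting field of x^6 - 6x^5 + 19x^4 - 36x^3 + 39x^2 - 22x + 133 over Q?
The degree of the splitting field over Q equals the order of the Galois group, so first determine the group. The polynomial f is an irreducible sextic over Q, so G = Gal(f/Q) is one of the 16 transitive subgroups 6T1, ..., 6T16 of S_6. The discriminant of f is -1849378557919232, which is not a perfect square, so G is not contained in A_6. The transitive groups of degree 6 not contained in A_6 are: C_6 (6T1, order 6), S_3 (6T2, order 6), D_6 (6T3, order 12), C_3 x S_3 (6T5, order 18), A_4 x C_2 (6T6, order 24), S_4 (6T8, order 24), S_3 x S_3 (6T9, order 36), S_4 x C_2 (6T11, order 48), (S_3 x S_3) : C_2 (6T13, order 72), PGL(2,5) (6T14, order 120), S_6 (6T16, order 720). By Dedekind's theorem, for a prime p not dividing disc(f) the degrees of the irreducible factors of f mod p form the cycle type of an element of G. Factoring f modulo the 29 such primes p <= 127 (skipping 2, 29, which divide the discriminant), each new pattern first appears at: mod 3: f = (x^3 + x^2 + 2x + 1)(x^3 + 2x^2 + 1), pattern 3+3; mod 5: f = (x^6 + 4x^5 + 4x^4 + 4x^3 + 4x^2 + 3x + 3), pattern 6; mod 7: f = (x)(x + 5)(x^4 + 3x^3 + 4x^2 + 4), pattern 4+1+1; mod 17: f = (x + 6)(x + 9)(x^2 + 2x + 6)(x^2 + 11x + 14), pattern 2+2+1+1; mod 23: f = (x^2 + x + 8)(x^2 + 18x + 14)(x^2 + 21x + 17), pattern 2+2+2; mod 67: f = (x^2 + 65x + 57)(x^4 + 63x^3 + 21x^2 + 33x + 47), pattern 4+2; mod 127: f = (x + 6)(x + 46)(x + 79)(x + 119)(x^2 + 125x + 104), pattern 2+1+1+1+1. No other pattern occurs in this range, so the set of observed cycle types is {3+3, 6, 4+1+1, 2+2+1+1, 2+2+2, 4+2, 2+1+1+1+1}. The candidates containing elements of all these cycle types are S_4 x C_2 (6T11) of order 48, S_6 (6T16) of order 720; the others are excluded. The observed types are precisely the cycle types that occur in S_4 x C_2 (6T11) (apart from the identity). Each of the other remaining candidates has further cycle types, and by the Chebotarev density theorem the matching factorization patterns would occur for a proportion of primes equal to their share of the group: S_6 (6T16) additionally contains elements of type 5+1, 3+2+1, 3+1+1+1 (304 of its 720 elements, about 42% of primes). None of the 29 primes tested shows any such pattern (for each of these groups the chance of that is below 10^-4), which rules them out. Hence G = S_4 x C_2 (6T11), of order 48. The Galois group S_4 x C_2 (6T11) has order 48, so the splitting field has degree 48 over Q.

48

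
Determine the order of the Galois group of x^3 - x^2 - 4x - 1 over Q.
3

The degree of the splitting field over Q equals the order of the Galois group, so first determine the group. The polynomial is an irreducible cubic over Q and its discriminant is 169 = 13^2, a perfect square. For an irreducible cubic, a square discriminant forces the Galois group to be A_3, the cyclic group of order 3. The Galois group C_3 (3T1) has order 3, so the splitting field has degree 3 over Q.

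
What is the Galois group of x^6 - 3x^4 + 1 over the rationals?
A_4 x C_2 (also written A4xC2)

The polynomial f is an irreducible sextic over Q, so G = Gal(f/Q) is one of the 16 transitive subgroups 6T1, ..., 6T16 of S_6. The discriminant of f is -419904, which is not a perfect square, so G is not contained in A_6. The transitive groups of degree 6 not contained in A_6 are: C_6 (6T1, order 6), S_3 (6T2, order 6), D_6 (6T3, order 12), C_3 x S_3 (6T5, order 18), A_4 x C_2 (6T6, order 24), S_4 (6T8, order 24), S_3 x S_3 (6T9, order 36), S_4 x C_2 (6T11, order 48), (S_3 x S_3) : C_2 (6T13, order 72), PGL(2,5) (6T14, order 120), S_6 (6T16, order 720). By Dedekind's theorem, for a prime p not dividing disc(f) the degrees of the irreducible factors of f mod p form the cycle type of an element of G. Factoring f modulo the 33 such primes p <= 149 (skipping 2, 3, which divide the discriminant), each new pattern first appears at: mod 5: f = (x^3 + x^2 + 4x + 3)(x^3 + 4x^2 + 4x + 2), pattern 3+3; mod 7: f = (x^6 + 4x^4 + 1), pattern 6; mod 17: f = (x + 2)(x + 15)(x^2 + 6)(x^2 + 12), pattern 2+2+1+1; mod 19: f = (x + 6)(x + 7)(x + 12)(x + 13)(x^2 + 6), pattern 2+1+1+1+1; mod 71: f = (x^2 + 40)(x^2 + 45)(x^2 + 54), pattern 2+2+2. No other pattern occurs in this range, so the set of observed cycle types is {3+3, 6, 2+2+1+1, 2+1+1+1+1, 2+2+2}. The candidates containing elements of all these cycle types are A_4 x C_2 (6T6) of order 24, S_4 x C_2 (6T11) of order 48, (S_3 x S_3) : C_2 (6T13) of order 72, S_6 (6T16) of order 720; the others are excluded. The observed types are precisely the cycle types that occur in A_4 x C_2 (6T6) (apart from the identity). Each of the other remaining candidates has further cycle types, and by the Chebotarev density theorem the matching factorization patterns would occur for a proportion of primes equal to their share of the group: S_4 x C_2 (6T11) additionally contains elements of type 4+2, 4+1+1 (12 of its 48 elements, about 25% of primes); (S_3 x S_3) : C_2 (6T13) additionally contains elements of type 4+2, 3+2+1, 3+1+1+1 (34 of its 72 elements, about 47% of primes); S_6 (6T16) additionally contains elements of type 5+1, 4+2, 4+1+1, 3+2+1, 3+1+1+1 (484 of its 720 elements, about 67% of primes). None of the 33 primes tested shows any such pattern (for each of these groups the chance of that is below 10^-4), which rules them out. Hence G = A_4 x C_2 (6T6), of order 24.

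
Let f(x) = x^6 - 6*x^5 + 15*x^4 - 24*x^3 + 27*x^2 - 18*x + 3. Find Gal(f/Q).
The polynomial f is an irreducible sextic over Q, so G = Gal(f/Q) is one of the 16 transitive subgroups 6T1, ..., 6T16 of S_6. The discriminant of f is 40310784, which is not a perfect square, so G is not contained in A_6. The transitive groups of degree 6 not contained in A_6 are: C_6 (6T1, order 6), S_3 (6T2, order 6), D_6 (6T3, order 12), C_3 x S_3 (6T5, order 18), A_4 x C_2 (6T6, order 24), S_4 (6T8, order 24), S_3 x S_3 (6T9, order 36), S_4 x C_2 (6T11, order 48), (S_3 x S_3) : C_2 (6T13, order 72), PGL(2,5) (6T14, order 120), S_6 (6T16, order 720). By Dedekind's theorem, for a prime p not dividing disc(f) the degrees of the irreducible factors of f mod p form the cycle type of an element of G. Factoring f modulo the 14 such primes p <= 53 (skipping 2, 3, which divide the discriminant), each new pattern first appears at: mod 5: f = (x + 2)(x + 3)(x^2 + 3)(x^2 + 4x + 1), pattern 2+2+1+1; mod 7: f = (x^6 + x^5 + x^4 + 4x^3 + 6x^2 + 3x + 3), pattern 6; mod 19: f = (x + 9)(x + 12)(x + 14)(x^3 + 16x^2 + 3x + 2), pattern 3+1+1+1; mod 31: f = (x^2 + 10x + 13)(x^2 + 19x + 7)(x^2 + 27x + 14), pattern 2+2+2; mod 43: f = (x^3 + 40x^2 + 3x + 4)(x^3 + 40x^2 + 3x + 33), pattern 3+3. No other pattern occurs in this range, so the set of observed cycle types is {2+2+1+1, 6, 3+1+1+1, 2+2+2, 3+3}. The candidates containing elements of all these cycle types are S_3 x S_3 (6T9) of order 36, (S_3 x S_3) : C_2 (6T13) of order 72, S_6 (6T16) of order 720; the others are excluded. The observed types are precisely the cycle types that occur in S_3 x S_3 (6T9) (apart from the identity). Each of the other remaining candidates has further cycle types, and by the Chebotarev density theorem the matching factorization patterns would occur for a proportion of primes equal to their share of the group: (S_3 x S_3) : C_2 (6T13) additionally contains elements of type 4+2, 3+2+1, 2+1+1+1+1 (36 of its 72 elements, about 50% of primes); S_6 (6T16) additionally contains elements of type 5+1, 4+2, 4+1+1, 3+2+1, 2+1+1+1+1 (459 of its 720 elements, about 64% of primes). None of the 14 primes tested shows any such pattern (for each of these groups the chance of that is below 10^-4), which rules them out. Hence G = S_3 x S_3 (6T9), of order 36.

S_3 x S_3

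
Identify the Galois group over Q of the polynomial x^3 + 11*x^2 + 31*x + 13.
The polynomial is an irreducible cubic over Q and its discriminant is 3136 = 56^2, a perfect square. For an irreducible cubic, a square discriminant forces the Galois group to be A_3, the cyclic group of order 3.

C_3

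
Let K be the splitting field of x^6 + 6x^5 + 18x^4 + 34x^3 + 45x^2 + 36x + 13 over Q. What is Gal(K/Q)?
The polynomial f is an irreducible sextic over Q, so G = Gal(f/Q) is one of the 16 transitive subgroups 6T1, ..., 6T16 of S_6. The discriminant of f is -16003008, which is not a perfect square, so G is not contained in A_6. The transitive groups of degree 6 not contained in A_6 are: C_6 (6T1, order 6), S_3 (6T2, order 6), D_6 (6T3, order 12), C_3 x S_3 (6T5, order 18), A_4 x C_2 (6T6, order 24), S_4 (6T8, order 24), S_3 x S_3 (6T9, order 36), S_4 x C_2 (6T11, order 48), (S_3 x S_3) : C_2 (6T13, order 72), PGL(2,5) (6T14, order 120), S_6 (6T16, order 720). By Dedekind's theorem, for a prime p not dividing disc(f) the degrees of the irreducible factors of f mod p form the cycle type of an element of G. Factoring f modulo the 21 such primes p <= 89 (skipping 2, 3, 7, which divide the discriminant), each new pattern first appears at: mod 5: f = (x^6 + x^5 + 3x^4 + 4x^3 + x + 3), pattern 6; mod 11: f = (x + 3)(x^5 + 3x^4 + 9x^3 + 7x^2 + 2x + 8), pattern 5+1; mod 13: f = (x)(x + 9)(x^4 + 10x^3 + 6x^2 + 6x + 4), pattern 4+1+1; mod 23: f = (x + 17)(x + 21)(x^2 + 17x + 10)(x^2 + 20x + 21), pattern 2+2+1+1; mod 43: f = (x^3 + 22x^2 + 39x + 16)(x^3 + 27x^2 + 30x + 25), pattern 3+3; mod 61: f = (x^2 + 16x + 13)(x^2 + 20x + 31)(x^2 + 31x + 2), pattern 2+2+2. No other pattern occurs in this range, so the set of observed cycle types is {6, 5+1, 4+1+1, 2+2+1+1, 3+3, 2+2+2}. The candidates containing elements of all these cycle types are PGL(2,5) (6T14) of order 120, S_6 (6T16) of order 720; the others are excluded. The observed types are precisely the cycle types that occur in PGL(2,5) (6T14) (apart from the identity). Each of the other remaining candidates has further cycle types, and by the Chebotarev density theorem the matching factorization patterns would occur for a proportion of primes equal to their share of the group: S_6 (6T16) additionally contains elements of type 4+2, 3+2+1, 3+1+1+1, 2+1+1+1+1 (265 of its 720 elements, about 37% of primes). None of the 21 primes tested shows any such pattern (for each of these groups the chance of that is below 10^-4), which rules them out. Hence G = PGL(2,5) (6T14), of order 120.

PGL(2,5) (order 120)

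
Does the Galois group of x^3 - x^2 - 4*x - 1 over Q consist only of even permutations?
The polynomial is irreducible of degree 3 over Q. Its discriminant is 169 = 13^2, a perfect square. A Galois group lies in the alternating group exactly when the discriminant is a square in Q, so the Galois group (C_3) is contained in A_3.

Yes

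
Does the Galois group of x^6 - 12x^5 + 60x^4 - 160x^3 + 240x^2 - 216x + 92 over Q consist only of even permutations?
The polynomial is irreducible of degree 6 over Q. Its discriminant is 746496000000 = 864000^2, a perfect square. A Galois group lies in the alternating group exactly when the discriminant is a square in Q, so the Galois group (A_6) is contained in A_6.

Yes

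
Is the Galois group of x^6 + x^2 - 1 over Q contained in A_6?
The polynomial is irreducible of degree 6 over Q. Its discriminant is 61504 = 248^2, a perfect square. A Galois group lies in the alternating group exactly when the discriminant is a square in Q, so the Galois group (S_4) is contained in A_6.

Yes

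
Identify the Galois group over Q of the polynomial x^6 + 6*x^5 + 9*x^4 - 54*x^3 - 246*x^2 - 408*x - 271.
The polynomial f is an irreducible sextic over Q, so G = Gal(f/Q) is one of the 16 transitive subgroups 6T1, ..., 6T16 of S_6. The discriminant of f is 1323222688272384 = 36376128^2, a perfect square, so G is contained in A_6. The transitive groups of degree 6 contained in A_6 are: A_4 (6T4, order 12), S_4 (6T7, order 24), (C_3 x C_3) : C_4 (6T10, order 36), PSL(2,5) (6T12, order 60), A_6 (6T15, order 360). By Dedekind's theorem, for a prime p not dividing disc(f) the degrees of the irreducible factors of f mod p form the cycle type of an element of G. Factoring f modulo the 33 such primes p <= 149 (skipping 2, 3, which divide the discriminant), each new pattern first appears at: mod 5: f = (x^3 + x + 1)(x^3 + x^2 + 3x + 4), pattern 3+3; mod 17: f = (x + 1)(x + 10)(x^2 + 13x + 9)(x^2 + 16x + 7), pattern 2+2+1+1; mod 71: f = (x + 35)(x + 37)(x + 48)(x + 49)(x + 57)(x + 64), pattern 1+1+1+1+1+1. No other pattern occurs in this range, so the set of observed cycle types is {3+3, 2+2+1+1, 1+1+1+1+1+1}. The candidates containing elements of all these cycle types are A_4 (6T4) of order 12, S_4 (6T7) of order 24, (C_3 x C_3) : C_4 (6T10) of order 36, PSL(2,5) (6T12) of order 60, A_6 (6T15) of order 360; the others are excluded. The observed types are precisely the cycle types that occur in A_4 (6T4). Each of the other remaining candidates has further cycle types, and by the Chebotarev density theorem the matching factorization patterns would occur for a proportion of primes equal to their share of the group: S_4 (6T7) additionally contains elements of type 4+2 (6 of its 24 elements, about 25% of primes); (C_3 x C_3) : C_4 (6T10) additionally contains elements of type 4+2, 3+1+1+1 (22 of its 36 elements, about 61% of primes); PSL(2,5) (6T12) additionally contains elements of type 5+1 (24 of its 60 elements, about 40% of primes); A_6 (6T15) additionally contains elements of type 5+1, 4+2, 3+1+1+1 (274 of its 360 elements, about 76% of primes). None of the 33 primes tested shows any such pattern (for each of these groups the chance of that is below 10^-4), which rules them out. Hence G = A_4 (6T4), of order 12.

A_4 (order 12)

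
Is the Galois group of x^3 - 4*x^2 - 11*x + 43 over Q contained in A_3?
Yes

The polynomial is irreducible of degree 3 over Q. Its discriminant is 2401 = 49^2, a perfect square. A Galois group lies in the alternating group exactly when the discriminant is a square in Q, so the Galois group (C_3) is contained in A_3.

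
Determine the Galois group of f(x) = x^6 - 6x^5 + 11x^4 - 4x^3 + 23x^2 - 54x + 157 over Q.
The polynomial f is an irreducible sextic over Q, so G = Gal(f/Q) is one of the 16 transitive subgroups 6T1, ..., 6T16 of S_6. The discriminant of f is -5497558138880000, which is not a perfect square, so G is not contained in A_6. The transitive groups of degree 6 not contained in A_6 are: C_6 (6T1, order 6), S_3 (6T2, order 6), D_6 (6T3, order 12), C_3 x S_3 (6T5, order 18), A_4 x C_2 (6T6, order 24), S_4 (6T8, order 24), S_3 x S_3 (6T9, order 36), S_4 x C_2 (6T11, order 48), (S_3 x S_3) : C_2 (6T13, order 72), PGL(2,5) (6T14, order 120), S_6 (6T16, order 720). By Dedekind's theorem, for a prime p not dividing disc(f) the degrees of the irreducible factors of f mod p form the cycle type of an element of G. Factoring f modulo the 22 such primes p <= 89 (skipping 2, 5, which divide the discriminant), each new pattern first appears at: mod 3: f = (x^3 + x^2 + x + 2)(x^3 + 2x^2 + 2x + 2), pattern 3+3; mod 7: f = (x^2 + 2)(x^2 + 3x + 6)(x^2 + 5x + 2), pattern 2+2+2; mod 13: f = (x + 4)(x + 7)(x^4 + 9x^3 + x^2 + 6x + 7), pattern 4+1+1; mod 43: f = (x + 18)(x + 23)(x^2 + 41x + 17)(x^2 + 41x + 41), pattern 2+2+1+1. No other pattern occurs in this range, so the set of observed cycle types is {3+3, 2+2+2, 4+1+1, 2+2+1+1}. The candidates containing elements of all these cycle types are S_4 (6T8) of order 24, S_4 x C_2 (6T11) of order 48, PGL(2,5) (6T14) of order 120, S_6 (6T16) of order 720; the others are excluded. The observed types are precisely the cycle types that occur in S_4 (6T8) (apart from the identity). Each of the other remaining candidates has further cycle types, and by the Chebotarev density theorem the matching factorization patterns would occur for a proportion of primes equal to their share of the group: S_4 x C_2 (6T11) additionally contains elements of type 6, 4+2, 2+1+1+1+1 (17 of its 48 elements, about 35% of primes); PGL(2,5) (6T14) additionally contains elements of type 6, 5+1 (44 of its 120 elements, about 37% of primes); S_6 (6T16) additionally contains elements of type 6, 5+1, 4+2, 3+2+1, 3+1+1+1, 2+1+1+1+1 (529 of its 720 elements, about 73% of primes). None of the 22 primes tested shows any such pattern (for each of these groups the chance of that is below 10^-4), which rules them out. Hence G = S_4 (6T8), of order 24.

6T8: S_4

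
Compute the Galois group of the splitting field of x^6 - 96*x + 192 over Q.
(S_3 x S_3) : C_2, the group 6T13 of order 72

The polynomial f is an irreducible sextic over Q, so G = Gal(f/Q) is one of the 16 transitive subgroups 6T1, ..., 6T16 of S_6. The discriminant of f is -9727331052552192, which is not a perfect square, so G is not contained in A_6. The transitive groups of degree 6 not contained in A_6 are: C_6 (6T1, order 6), S_3 (6T2, order 6), D_6 (6T3, order 12), C_3 x S_3 (6T5, order 18), A_4 x C_2 (6T6, order 24), S_4 (6T8, order 24), S_3 x S_3 (6T9, order 36), S_4 x C_2 (6T11, order 48), (S_3 x S_3) : C_2 (6T13, order 72), PGL(2,5) (6T14, order 120), S_6 (6T16, order 720). By Dedekind's theorem, for a prime p not dividing disc(f) the degrees of the irreducible factors of f mod p form the cycle type of an element of G. Factoring f modulo the 27 such primes p <= 127 (skipping 2, 3, 17, 43, which divide the discriminant), each new pattern first appears at: mod 5: f = (x^6 + 4x + 2), pattern 6; mod 7: f = (x + 2)(x^2 + x + 3)(x^3 + 4x^2 + 4x + 4), pattern 3+2+1; mod 11: f = (x^2 + 7x + 8)(x^4 + 4x^3 + 8x^2 + 2), pattern 4+2; mod 13: f = (x + 3)(x + 6)(x^2 + 6x + 11)(x^2 + 11x + 12), pattern 2+2+1+1; mod 61: f = (x + 19)(x + 41)(x + 53)(x + 57)(x^2 + 13x + 17), pattern 2+1+1+1+1; mod 97: f = (x + 73)(x + 77)(x + 96)(x^3 + 45x^2 + 46x + 19), pattern 3+1+1+1; mod 113: f = (x^2 + 23x + 81)(x^2 + 98x + 62)(x^2 + 105x + 40), pattern 2+2+2; mod 127: f = (x^3 + 49x^2 + 72x + 41)(x^3 + 78x^2 + 43x + 110), pattern 3+3. No other pattern occurs in this range, so the set of observed cycle types is {6, 3+2+1, 4+2, 2+2+1+1, 2+1+1+1+1, 3+1+1+1, 2+2+2, 3+3}. The candidates containing elements of all these cycle types are (S_3 x S_3) : C_2 (6T13) of order 72, S_6 (6T16) of order 720; the others are excluded. The observed types are precisely the cycle types that occur in (S_3 x S_3) : C_2 (6T13) (apart from the identity). Each of the other remaining candidates has further cycle types, and by the Chebotarev density theorem the matching factorization patterns would occur for a proportion of primes equal to their share of the group: S_6 (6T16) additionally contains elements of type 5+1, 4+1+1 (234 of its 720 elements, about 32% of primes). None of the 27 primes tested shows any such pattern (for each of these groups the chance of that is below 10^-4), which rules them out. Hence G = (S_3 x S_3) : C_2 (6T13), of order 72.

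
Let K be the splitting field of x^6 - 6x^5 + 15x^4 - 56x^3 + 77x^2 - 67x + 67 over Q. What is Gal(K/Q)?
The polynomial f is an irreducible sextic over Q, so G = Gal(f/Q) is one of the 16 transitive subgroups 6T1, ..., 6T16 of S_6. The discriminant of f is 1819237778456309, which is not a perfect square, so G is not contained in A_6. The transitive groups of degree 6 not contained in A_6 are: C_6 (6T1, order 6), S_3 (6T2, order 6), D_6 (6T3, order 12), C_3 x S_3 (6T5, order 18), A_4 x C_2 (6T6, order 24), S_4 (6T8, order 24), S_3 x S_3 (6T9, order 36), S_4 x C_2 (6T11, order 48), (S_3 x S_3) : C_2 (6T13, order 72), PGL(2,5) (6T14, order 120), S_6 (6T16, order 720). By Dedekind's theorem, for a prime p not dividing disc(f) the degrees of the irreducible factors of f mod p form the cycle type of an element of G. Factoring f modulo the 4 such primes p <= 7, each new pattern first appears at: mod 2: f = (x^6 + x^4 + x^2 + x + 1), pattern 6; mod 5: f = (x + 3)(x^5 + x^4 + 2x^3 + 3x^2 + 3x + 4), pattern 5+1; mod 7: f = (x^2 + 2)(x^4 + x^3 + 6x^2 + 5x + 2), pattern 4+2. No other pattern occurs in this range, so the set of observed cycle types is {6, 5+1, 4+2}. Among the candidates above, the only group containing elements of all these cycle types is S_6 (6T16); every other candidate lacks at least one of them. Hence G = S_6 (6T16), of order 720.

6T16: S_6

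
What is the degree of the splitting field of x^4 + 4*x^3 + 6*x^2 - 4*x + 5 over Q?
12

The degree of the splitting field over Q equals the order of the Galois group, so first determine the group. The polynomial is an irreducible quartic over Q and its discriminant is 331776 = 576^2, a perfect square, so the Galois group is contained in A_4. The resolvent cubic y^3 - 6*y^2 - 36*y + 24 is irreducible over Q. An irreducible resolvent with square discriminant gives A_4. The Galois group A_4 (4T4) has order 12, so the splitting field has degree 12 over Q.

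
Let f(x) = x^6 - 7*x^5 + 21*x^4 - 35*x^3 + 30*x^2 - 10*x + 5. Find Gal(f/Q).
(C_3 x C_3) : C_4, the transitive group 6T10 of order 36

The polynomial f is an irreducible sextic over Q, so G = Gal(f/Q) is one of the 16 transitive subgroups 6T1, ..., 6T16 of S_6. The discriminant of f is 525625 = 725^2, a perfect square, so G is contained in A_6. The transitive groups of degree 6 contained in A_6 are: A_4 (6T4, order 12), S_4 (6T7, order 24), (C_3 x C_3) : C_4 (6T10, order 36), PSL(2,5) (6T12, order 60), A_6 (6T15, order 360). By Dedekind's theorem, for a prime p not dividing disc(f) the degrees of the irreducible factors of f mod p form the cycle type of an element of G. Factoring f modulo the 19 such primes p <= 73 (skipping 5, 29, which divide the discriminant), each new pattern first appears at: mod 2: f = (x^2 + x + 1)(x^4 + x + 1), pattern 4+2; mod 11: f = (x^3 + 2x + 9)(x^3 + 4x^2 + 8x + 3), pattern 3+3; mod 19: f = (x + 6)(x + 7)(x^2 + 5x + 12)(x^2 + 13x + 10), pattern 2+2+1+1; mod 61: f = (x + 18)(x + 25)(x + 32)(x^3 + 40x^2 + 14x + 47), pattern 3+1+1+1. No other pattern occurs in this range, so the set of observed cycle types is {4+2, 3+3, 2+2+1+1, 3+1+1+1}. The candidates containing elements of all these cycle types are (C_3 x C_3) : C_4 (6T10) of order 36, A_6 (6T15) of order 360; the others are excluded. The observed types are precisely the cycle types that occur in (C_3 x C_3) : C_4 (6T10) (apart from the identity). Each of the other remaining candidates has further cycle types, and by the Chebotarev density theorem the matching factorization patterns would occur for a proportion of primes equal to their share of the group: A_6 (6T15) additionally contains elements of type 5+1 (144 of its 360 elements, about 40% of primes). None of the 19 primes tested shows any such pattern (for each of these groups the chance of that is below 10^-4), which rules them out. Hence G = (C_3 x C_3) : C_4 (6T10), of order 36.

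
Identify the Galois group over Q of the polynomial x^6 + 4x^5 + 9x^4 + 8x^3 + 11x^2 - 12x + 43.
The polynomial f is an irreducible sextic over Q, so G = Gal(f/Q) is one of the 16 transitive subgroups 6T1, ..., 6T16 of S_6. The discriminant of f is -18046378835968, which is not a perfect square, so G is not contained in A_6. The transitive groups of degree 6 not contained in A_6 are: C_6 (6T1, order 6), S_3 (6T2, order 6), D_6 (6T3, order 12), C_3 x S_3 (6T5, order 18), A_4 x C_2 (6T6, order 24), S_4 (6T8, order 24), S_3 x S_3 (6T9, order 36), S_4 x C_2 (6T11, order 48), (S_3 x S_3) : C_2 (6T13, order 72), PGL(2,5) (6T14, order 120), S_6 (6T16, order 720). By Dedekind's theorem, for a prime p not dividing disc(f) the degrees of the irreducible factors of f mod p form the cycle type of an element of G. Factoring f modulo the 37 such primes p <= 167 (skipping 2, 7, which divide the discriminant), each new pattern first appears at: mod 3: f = (x^6 + x^5 + 2x^3 + 2x^2 + 1), pattern 6; mod 11: f = (x^3 + 10x + 8)(x^3 + 4x^2 + 10x + 4), pattern 3+3; mod 13: f = (x^2 + 3x + 6)(x^2 + 5x + 8)(x^2 + 9x + 12), pattern 2+2+2; mod 29: f = (x + 4)(x + 12)(x + 15)(x + 18)(x + 20)(x + 22), pattern 1+1+1+1+1+1. No other pattern occurs in this range, so the set of observed cycle types is {6, 3+3, 2+2+2, 1+1+1+1+1+1}. The candidates containing elements of all these cycle types are C_6 (6T1) of order 6, D_6 (6T3) of order 12, C_3 x S_3 (6T5) of order 18, A_4 x C_2 (6T6) of order 24, S_3 x S_3 (6T9) of order 36, S_4 x C_2 (6T11) of order 48, (S_3 x S_3) : C_2 (6T13) of order 72, PGL(2,5) (6T14) of order 120, S_6 (6T16) of order 720; the others are excluded. The observed types are precisely the cycle types that occur in C_6 (6T1). Each of the other remaining candidates has further cycle types, and by the Chebotarev density theorem the matching factorization patterns would occur for a proportion of primes equal to their share of the group: D_6 (6T3) additionally contains elements of type 2+2+1+1 (3 of its 12 elements, about 25% of primes); C_3 x S_3 (6T5) additionally contains elements of type 3+1+1+1 (4 of its 18 elements, about 22% of primes); A_4 x C_2 (6T6) additionally contains elements of type 2+2+1+1, 2+1+1+1+1 (6 of its 24 elements, about 25% of primes); S_3 x S_3 (6T9) additionally contains elements of type 3+1+1+1, 2+2+1+1 (13 of its 36 elements, about 36% of primes); S_4 x C_2 (6T11) additionally contains elements of type 4+2, 4+1+1, 2+2+1+1, 2+1+1+1+1 (24 of its 48 elements, about 50% of primes); (S_3 x S_3) : C_2 (6T13) additionally contains elements of type 4+2, 3+2+1, 3+1+1+1, 2+2+1+1, 2+1+1+1+1 (49 of its 72 elements, about 68% of primes); PGL(2,5) (6T14) additionally contains elements of type 5+1, 4+1+1, 2+2+1+1 (69 of its 120 elements, about 58% of primes); S_6 (6T16) additionally contains elements of type 5+1, 4+2, 4+1+1, 3+2+1, 3+1+1+1, 2+2+1+1, 2+1+1+1+1 (544 of its 720 elements, about 76% of primes). None of the 37 primes tested shows any such pattern (for each of these groups the chance of that is below 10^-4), which rules them out. Hence G = C_6 (6T1), of order 6.

C_6 (also written C6)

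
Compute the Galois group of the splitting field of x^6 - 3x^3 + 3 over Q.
The polynomial f is an irreducible sextic over Q, so G = Gal(f/Q) is one of the 16 transitive subgroups 6T1, ..., 6T16 of S_6. The discriminant of f is -177147, which is not a perfect square, so G is not contained in A_6. The transitive groups of degree 6 not contained in A_6 are: C_6 (6T1, order 6), S_3 (6T2, order 6), D_6 (6T3, order 12), C_3 x S_3 (6T5, order 18), A_4 x C_2 (6T6, order 24), S_4 (6T8, order 24), S_3 x S_3 (6T9, order 36), S_4 x C_2 (6T11, order 48), (S_3 x S_3) : C_2 (6T13, order 72), PGL(2,5) (6T14, order 120), S_6 (6T16, order 720). By Dedekind's theorem, for a prime p not dividing disc(f) the degrees of the irreducible factors of f mod p form the cycle type of an element of G. Factoring f modulo the 33 such primes p <= 139 (skipping 3, which divides the discriminant), each new pattern first appears at: mod 2: f = (x^6 + x^3 + 1), pattern 6; mod 7: f = (x + 1)(x + 2)(x + 4)(x^3 + 3), pattern 3+1+1+1; mod 17: f = (x^2 + x + 7)(x^2 + 4x + 7)(x^2 + 12x + 7), pattern 2+2+2; mod 19: f = (x^3 + 6)(x^3 + 10), pattern 3+3; mod 73: f = (x + 13)(x + 21)(x + 22)(x + 29)(x + 30)(x + 31), pattern 1+1+1+1+1+1. No other pattern occurs in this range, so the set of observed cycle types is {6, 3+1+1+1, 2+2+2, 3+3, 1+1+1+1+1+1}. The candidates containing elements of all these cycle types are C_3 x S_3 (6T5) of order 18, S_3 x S_3 (6T9) of order 36, (S_3 x S_3) : C_2 (6T13) of order 72, S_6 (6T16) of order 720; the others are excluded. The observed types are precisely the cycle types that occur in C_3 x S_3 (6T5). Each of the other remaining candidates has further cycle types, and by the Chebotarev density theorem the matching factorization patterns would occur for a proportion of primes equal to their share of the group: S_3 x S_3 (6T9) additionally contains elements of type 2+2+1+1 (9 of its 36 elements, about 25% of primes); (S_3 x S_3) : C_2 (6T13) additionally contains elements of type 4+2, 3+2+1, 2+2+1+1, 2+1+1+1+1 (45 of its 72 elements, about 62% of primes); S_6 (6T16) additionally contains elements of type 5+1, 4+2, 4+1+1, 3+2+1, 2+2+1+1, 2+1+1+1+1 (504 of its 720 elements, about 70% of primes). None of the 33 primes tested shows any such pattern (for each of these groups the chance of that is below 10^-4), which rules them out. Hence G = C_3 x S_3 (6T5), of order 18.

C_3 x S_3 (also written G18)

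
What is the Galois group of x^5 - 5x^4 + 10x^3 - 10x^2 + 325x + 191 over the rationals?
5T4: A_5

The polynomial f is an irreducible quintic over Q, so G = Gal(f/Q) is a transitive subgroup of S_5: one of C_5 (5T1, order 5), D_5 (5T2, order 10), F_20 (5T3, order 20), A_5 (5T4, order 60) or S_5 (5T5, order 120). The discriminant of f is 1073741824000000 = 32768000^2, a perfect square, so G is contained in A_5. The transitive groups of degree 5 contained in A_5 are: C_5 (5T1, order 5), D_5 (5T2, order 10), A_5 (5T4, order 60). By Dedekind's theorem, for a prime p not dividing disc(f) the degrees of the irreducible factors of f mod p form the cycle type of an element of G. Factoring f modulo the 2 such primes p <= 7 (skipping 2, 5, which divide the discriminant), each new pattern first appears at: mod 3: f = (x^5 + x^4 + x^3 + 2x^2 + x + 2), pattern 5; mod 7: f = (x + 3)(x + 5)(x^3 + x^2 + x + 2), pattern 3+1+1. No other pattern occurs in this range, so the set of observed cycle types is {5, 3+1+1}. Among the candidates above, the only group containing elements of all these cycle types is A_5 (5T4) — each of C_5 (5T1), D_5 (5T2) lacks at least one of them. Hence G = A_5 (5T4), of order 60.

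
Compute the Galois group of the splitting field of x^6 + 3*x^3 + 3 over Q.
The polynomial f is an irreducible sextic over Q, so G = Gal(f/Q) is one of the 16 transitive subgroups 6T1, ..., 6T16 of S_6. The discriminant of f is -177147, which is not a perfect square, so G is not contained in A_6. The transitive groups of degree 6 not contained in A_6 are: C_6 (6T1, order 6), S_3 (6T2, order 6), D_6 (6T3, order 12), C_3 x S_3 (6T5, order 18), A_4 x C_2 (6T6, order 24), S_4 (6T8, order 24), S_3 x S_3 (6T9, order 36), S_4 x C_2 (6T11, order 48), (S_3 x S_3) : C_2 (6T13, order 72), PGL(2,5) (6T14, order 120), S_6 (6T16, order 720). By Dedekind's theorem, for a prime p not dividing disc(f) the degrees of the irreducible factors of f mod p form the cycle type of an element of G. Factoring f modulo the 33 such primes p <= 139 (skipping 3, which divides the discriminant), each new pattern first appears at: mod 2: f = (x^6 + x^3 + 1), pattern 6; mod 7: f = (x + 3)(x + 5)(x + 6)(x^3 + 4), pattern 3+1+1+1; mod 17: f = (x^2 + 5x + 7)(x^2 + 13x + 7)(x^2 + 16x + 7), pattern 2+2+2; mod 19: f = (x^3 + 9)(x^3 + 13), pattern 3+3; mod 73: f = (x + 42)(x + 43)(x + 44)(x + 51)(x + 52)(x + 60), pattern 1+1+1+1+1+1. No other pattern occurs in this range, so the set of observed cycle types is {6, 3+1+1+1, 2+2+2, 3+3, 1+1+1+1+1+1}. The candidates containing elements of all these cycle types are C_3 x S_3 (6T5) of order 18, S_3 x S_3 (6T9) of order 36, (S_3 x S_3) : C_2 (6T13) of order 72, S_6 (6T16) of order 720; the others are excluded. The observed types are precisely the cycle types that occur in C_3 x S_3 (6T5). Each of the other remaining candidates has further cycle types, and by the Chebotarev density theorem the matching factorization patterns would occur for a proportion of primes equal to their share of the group: S_3 x S_3 (6T9) additionally contains elements of type 2+2+1+1 (9 of its 36 elements, about 25% of primes); (S_3 x S_3) : C_2 (6T13) additionally contains elements of type 4+2, 3+2+1, 2+2+1+1, 2+1+1+1+1 (45 of its 72 elements, about 62% of primes); S_6 (6T16) additionally contains elements of type 5+1, 4+2, 4+1+1, 3+2+1, 2+2+1+1, 2+1+1+1+1 (504 of its 720 elements, about 70% of primes). None of the 33 primes tested shows any such pattern (for each of these groups the chance of that is below 10^-4), which rules them out. Hence G = C_3 x S_3 (6T5), of order 18.

C_3 x S_3 (also written G18)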